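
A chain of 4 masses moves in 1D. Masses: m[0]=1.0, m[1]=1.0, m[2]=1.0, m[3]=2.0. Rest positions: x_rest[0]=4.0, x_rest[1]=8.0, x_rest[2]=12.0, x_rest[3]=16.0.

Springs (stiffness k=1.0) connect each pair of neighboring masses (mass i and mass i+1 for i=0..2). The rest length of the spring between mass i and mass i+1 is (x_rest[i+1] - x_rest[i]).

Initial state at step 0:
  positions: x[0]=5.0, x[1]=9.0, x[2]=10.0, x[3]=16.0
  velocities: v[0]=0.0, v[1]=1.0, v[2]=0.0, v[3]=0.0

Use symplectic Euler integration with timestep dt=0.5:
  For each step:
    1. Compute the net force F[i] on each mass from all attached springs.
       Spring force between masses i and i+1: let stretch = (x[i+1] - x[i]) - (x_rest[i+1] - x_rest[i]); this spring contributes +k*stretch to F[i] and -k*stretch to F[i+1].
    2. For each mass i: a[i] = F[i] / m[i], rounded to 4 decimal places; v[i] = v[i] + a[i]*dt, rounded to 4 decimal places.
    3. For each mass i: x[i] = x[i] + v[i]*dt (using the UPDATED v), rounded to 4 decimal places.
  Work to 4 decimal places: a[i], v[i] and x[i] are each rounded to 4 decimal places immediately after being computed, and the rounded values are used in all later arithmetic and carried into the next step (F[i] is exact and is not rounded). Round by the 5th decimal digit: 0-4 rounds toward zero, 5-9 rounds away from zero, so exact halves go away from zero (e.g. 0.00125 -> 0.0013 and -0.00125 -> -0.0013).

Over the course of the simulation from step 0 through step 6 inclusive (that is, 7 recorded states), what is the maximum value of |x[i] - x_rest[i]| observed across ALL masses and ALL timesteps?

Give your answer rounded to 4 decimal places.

Step 0: x=[5.0000 9.0000 10.0000 16.0000] v=[0.0000 1.0000 0.0000 0.0000]
Step 1: x=[5.0000 8.7500 11.2500 15.7500] v=[0.0000 -0.5000 2.5000 -0.5000]
Step 2: x=[4.9375 8.1875 13.0000 15.4375] v=[-0.1250 -1.1250 3.5000 -0.6250]
Step 3: x=[4.6875 8.0156 14.1563 15.3203] v=[-0.5000 -0.3438 2.3125 -0.2344]
Step 4: x=[4.2695 8.5469 14.0684 15.5576] v=[-0.8360 1.0625 -0.1759 0.4746]
Step 5: x=[3.9209 9.3892 12.9724 16.1088] v=[-0.6973 1.6846 -2.1921 1.1023]
Step 6: x=[3.9394 9.7603 11.7647 16.7679] v=[0.0369 0.7421 -2.4155 1.3182]
Max displacement = 2.1563

Answer: 2.1563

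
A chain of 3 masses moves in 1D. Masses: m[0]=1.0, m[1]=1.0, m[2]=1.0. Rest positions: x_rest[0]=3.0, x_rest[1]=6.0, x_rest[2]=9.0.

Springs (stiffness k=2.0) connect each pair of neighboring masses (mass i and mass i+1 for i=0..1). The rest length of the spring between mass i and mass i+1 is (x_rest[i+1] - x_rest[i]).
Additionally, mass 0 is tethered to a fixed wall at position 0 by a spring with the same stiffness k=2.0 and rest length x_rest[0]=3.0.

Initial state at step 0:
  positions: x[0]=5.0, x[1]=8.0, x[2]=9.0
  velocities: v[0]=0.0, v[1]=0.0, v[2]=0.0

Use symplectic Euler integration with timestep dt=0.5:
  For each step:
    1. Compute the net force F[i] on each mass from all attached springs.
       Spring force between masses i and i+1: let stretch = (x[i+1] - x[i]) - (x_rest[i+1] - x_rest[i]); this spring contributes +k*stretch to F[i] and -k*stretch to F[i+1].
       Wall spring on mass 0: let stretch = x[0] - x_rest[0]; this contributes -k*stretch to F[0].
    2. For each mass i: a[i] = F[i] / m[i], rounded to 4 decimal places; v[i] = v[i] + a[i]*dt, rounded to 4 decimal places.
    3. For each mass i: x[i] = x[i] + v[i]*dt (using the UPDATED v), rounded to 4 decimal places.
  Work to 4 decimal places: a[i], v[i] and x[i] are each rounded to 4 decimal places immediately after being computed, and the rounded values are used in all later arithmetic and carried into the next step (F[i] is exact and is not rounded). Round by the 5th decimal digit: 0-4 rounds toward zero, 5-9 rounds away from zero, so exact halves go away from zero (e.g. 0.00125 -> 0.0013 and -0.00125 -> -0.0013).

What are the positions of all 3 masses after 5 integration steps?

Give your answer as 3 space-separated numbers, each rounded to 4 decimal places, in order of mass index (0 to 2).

Step 0: x=[5.0000 8.0000 9.0000] v=[0.0000 0.0000 0.0000]
Step 1: x=[4.0000 7.0000 10.0000] v=[-2.0000 -2.0000 2.0000]
Step 2: x=[2.5000 6.0000 11.0000] v=[-3.0000 -2.0000 2.0000]
Step 3: x=[1.5000 5.7500 11.0000] v=[-2.0000 -0.5000 0.0000]
Step 4: x=[1.8750 6.0000 9.8750] v=[0.7500 0.5000 -2.2500]
Step 5: x=[3.3750 6.1250 8.3125] v=[3.0000 0.2500 -3.1250]

Answer: 3.3750 6.1250 8.3125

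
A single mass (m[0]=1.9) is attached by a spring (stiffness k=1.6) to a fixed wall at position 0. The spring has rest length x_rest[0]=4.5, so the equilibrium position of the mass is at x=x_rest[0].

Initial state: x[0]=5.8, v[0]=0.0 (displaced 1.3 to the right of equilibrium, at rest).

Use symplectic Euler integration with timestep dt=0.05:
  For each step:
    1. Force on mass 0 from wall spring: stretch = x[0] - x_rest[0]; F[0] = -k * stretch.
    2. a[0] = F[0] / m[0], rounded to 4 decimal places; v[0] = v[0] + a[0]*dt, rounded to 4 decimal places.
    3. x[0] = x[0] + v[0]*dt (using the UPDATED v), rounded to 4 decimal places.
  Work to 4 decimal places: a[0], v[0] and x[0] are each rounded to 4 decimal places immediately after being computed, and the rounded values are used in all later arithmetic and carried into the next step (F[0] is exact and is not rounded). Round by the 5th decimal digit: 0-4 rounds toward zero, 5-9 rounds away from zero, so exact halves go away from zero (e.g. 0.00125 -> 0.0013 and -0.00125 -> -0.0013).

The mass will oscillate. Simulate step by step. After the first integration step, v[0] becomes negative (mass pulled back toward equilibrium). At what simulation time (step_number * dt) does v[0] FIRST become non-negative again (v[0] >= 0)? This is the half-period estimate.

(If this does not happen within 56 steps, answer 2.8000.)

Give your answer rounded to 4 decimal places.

Answer: 2.8000

Derivation:
Step 0: x=[5.8000] v=[0.0000]
Step 1: x=[5.7973] v=[-0.0547]
Step 2: x=[5.7918] v=[-0.1093]
Step 3: x=[5.7836] v=[-0.1637]
Step 4: x=[5.7727] v=[-0.2177]
Step 5: x=[5.7591] v=[-0.2713]
Step 6: x=[5.7429] v=[-0.3243]
Step 7: x=[5.7241] v=[-0.3766]
Step 8: x=[5.7027] v=[-0.4281]
Step 9: x=[5.6788] v=[-0.4787]
Step 10: x=[5.6524] v=[-0.5283]
Step 11: x=[5.6236] v=[-0.5768]
Step 12: x=[5.5924] v=[-0.6241]
Step 13: x=[5.5589] v=[-0.6701]
Step 14: x=[5.5232] v=[-0.7147]
Step 15: x=[5.4853] v=[-0.7578]
Step 16: x=[5.4453] v=[-0.7993]
Step 17: x=[5.4033] v=[-0.8391]
Step 18: x=[5.3594] v=[-0.8771]
Step 19: x=[5.3137] v=[-0.9133]
Step 20: x=[5.2663] v=[-0.9476]
Step 21: x=[5.2173] v=[-0.9799]
Step 22: x=[5.1668] v=[-1.0101]
Step 23: x=[5.1149] v=[-1.0382]
Step 24: x=[5.0617] v=[-1.0641]
Step 25: x=[5.0073] v=[-1.0878]
Step 26: x=[4.9518] v=[-1.1092]
Step 27: x=[4.8954] v=[-1.1282]
Step 28: x=[4.8382] v=[-1.1449]
Step 29: x=[4.7802] v=[-1.1591]
Step 30: x=[4.7217] v=[-1.1709]
Step 31: x=[4.6627] v=[-1.1802]
Step 32: x=[4.6033] v=[-1.1871]
Step 33: x=[4.5437] v=[-1.1915]
Step 34: x=[4.4840] v=[-1.1933]
Step 35: x=[4.4244] v=[-1.1926]
Step 36: x=[4.3649] v=[-1.1894]
Step 37: x=[4.3057] v=[-1.1837]
Step 38: x=[4.2469] v=[-1.1755]
Step 39: x=[4.1887] v=[-1.1648]
Step 40: x=[4.1311] v=[-1.1517]
Step 41: x=[4.0743] v=[-1.1362]
Step 42: x=[4.0184] v=[-1.1183]
Step 43: x=[3.9635] v=[-1.0980]
Step 44: x=[3.9097] v=[-1.0754]
Step 45: x=[3.8572] v=[-1.0505]
Step 46: x=[3.8060] v=[-1.0234]
Step 47: x=[3.7563] v=[-0.9942]
Step 48: x=[3.7082] v=[-0.9629]
Step 49: x=[3.6617] v=[-0.9296]
Step 50: x=[3.6170] v=[-0.8943]
Step 51: x=[3.5741] v=[-0.8571]
Step 52: x=[3.5332] v=[-0.8181]
Step 53: x=[3.4943] v=[-0.7774]
Step 54: x=[3.4575] v=[-0.7351]
Step 55: x=[3.4229] v=[-0.6912]
Step 56: x=[3.3906] v=[-0.6459]
v[0] did not become non-negative within 56 steps; using fallback time=2.8000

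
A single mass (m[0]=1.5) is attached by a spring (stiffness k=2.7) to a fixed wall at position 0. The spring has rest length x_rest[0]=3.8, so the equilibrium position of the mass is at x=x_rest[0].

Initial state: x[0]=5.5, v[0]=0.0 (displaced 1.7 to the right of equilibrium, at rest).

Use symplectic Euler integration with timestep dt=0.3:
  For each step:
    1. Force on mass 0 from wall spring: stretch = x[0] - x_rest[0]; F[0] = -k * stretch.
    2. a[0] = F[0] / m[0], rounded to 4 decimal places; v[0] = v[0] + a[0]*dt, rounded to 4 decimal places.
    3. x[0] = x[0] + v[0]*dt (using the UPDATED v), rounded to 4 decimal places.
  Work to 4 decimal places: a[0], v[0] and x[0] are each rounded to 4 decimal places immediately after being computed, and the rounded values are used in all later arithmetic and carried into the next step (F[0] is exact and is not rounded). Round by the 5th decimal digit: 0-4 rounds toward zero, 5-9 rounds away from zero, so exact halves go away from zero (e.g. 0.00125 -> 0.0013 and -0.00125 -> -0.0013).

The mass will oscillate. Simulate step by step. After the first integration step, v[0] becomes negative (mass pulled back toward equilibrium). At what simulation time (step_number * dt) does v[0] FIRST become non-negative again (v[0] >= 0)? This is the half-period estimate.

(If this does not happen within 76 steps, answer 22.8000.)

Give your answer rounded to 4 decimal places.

Step 0: x=[5.5000] v=[0.0000]
Step 1: x=[5.2246] v=[-0.9180]
Step 2: x=[4.7184] v=[-1.6873]
Step 3: x=[4.0634] v=[-2.1832]
Step 4: x=[3.3658] v=[-2.3254]
Step 5: x=[2.7385] v=[-2.0909]
Step 6: x=[2.2832] v=[-1.5177]
Step 7: x=[2.0736] v=[-0.6986]
Step 8: x=[2.1437] v=[0.2337]
First v>=0 after going negative at step 8, time=2.4000

Answer: 2.4000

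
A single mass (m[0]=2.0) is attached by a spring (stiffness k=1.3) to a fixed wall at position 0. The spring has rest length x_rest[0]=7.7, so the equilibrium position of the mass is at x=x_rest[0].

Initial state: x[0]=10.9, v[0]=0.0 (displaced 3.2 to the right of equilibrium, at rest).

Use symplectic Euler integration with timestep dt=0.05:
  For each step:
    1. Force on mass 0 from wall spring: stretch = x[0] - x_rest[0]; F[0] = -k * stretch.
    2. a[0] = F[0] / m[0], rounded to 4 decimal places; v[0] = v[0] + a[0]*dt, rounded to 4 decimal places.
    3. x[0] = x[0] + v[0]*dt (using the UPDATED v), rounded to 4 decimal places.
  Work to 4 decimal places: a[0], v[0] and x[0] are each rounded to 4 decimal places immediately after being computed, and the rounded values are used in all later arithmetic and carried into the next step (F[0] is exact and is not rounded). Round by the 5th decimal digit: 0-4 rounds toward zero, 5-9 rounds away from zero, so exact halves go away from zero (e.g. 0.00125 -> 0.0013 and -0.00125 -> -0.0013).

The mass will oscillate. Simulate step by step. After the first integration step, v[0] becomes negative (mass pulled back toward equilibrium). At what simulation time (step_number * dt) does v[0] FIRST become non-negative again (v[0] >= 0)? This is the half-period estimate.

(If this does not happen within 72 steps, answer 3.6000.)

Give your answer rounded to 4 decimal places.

Answer: 3.6000

Derivation:
Step 0: x=[10.9000] v=[0.0000]
Step 1: x=[10.8948] v=[-0.1040]
Step 2: x=[10.8844] v=[-0.2078]
Step 3: x=[10.8688] v=[-0.3113]
Step 4: x=[10.8481] v=[-0.4143]
Step 5: x=[10.8223] v=[-0.5166]
Step 6: x=[10.7914] v=[-0.6181]
Step 7: x=[10.7555] v=[-0.7186]
Step 8: x=[10.7146] v=[-0.8179]
Step 9: x=[10.6688] v=[-0.9159]
Step 10: x=[10.6182] v=[-1.0124]
Step 11: x=[10.5628] v=[-1.1072]
Step 12: x=[10.5028] v=[-1.2002]
Step 13: x=[10.4382] v=[-1.2913]
Step 14: x=[10.3692] v=[-1.3803]
Step 15: x=[10.2958] v=[-1.4671]
Step 16: x=[10.2182] v=[-1.5515]
Step 17: x=[10.1365] v=[-1.6333]
Step 18: x=[10.0509] v=[-1.7125]
Step 19: x=[9.9615] v=[-1.7889]
Step 20: x=[9.8684] v=[-1.8624]
Step 21: x=[9.7718] v=[-1.9329]
Step 22: x=[9.6718] v=[-2.0002]
Step 23: x=[9.5686] v=[-2.0643]
Step 24: x=[9.4624] v=[-2.1250]
Step 25: x=[9.3533] v=[-2.1823]
Step 26: x=[9.2415] v=[-2.2360]
Step 27: x=[9.1272] v=[-2.2861]
Step 28: x=[9.0106] v=[-2.3325]
Step 29: x=[8.8918] v=[-2.3751]
Step 30: x=[8.7711] v=[-2.4138]
Step 31: x=[8.6487] v=[-2.4486]
Step 32: x=[8.5247] v=[-2.4794]
Step 33: x=[8.3994] v=[-2.5062]
Step 34: x=[8.2730] v=[-2.5289]
Step 35: x=[8.1456] v=[-2.5475]
Step 36: x=[8.0175] v=[-2.5620]
Step 37: x=[7.8889] v=[-2.5723]
Step 38: x=[7.7600] v=[-2.5784]
Step 39: x=[7.6310] v=[-2.5804]
Step 40: x=[7.5021] v=[-2.5782]
Step 41: x=[7.3735] v=[-2.5718]
Step 42: x=[7.2454] v=[-2.5612]
Step 43: x=[7.1181] v=[-2.5464]
Step 44: x=[6.9917] v=[-2.5275]
Step 45: x=[6.8665] v=[-2.5045]
Step 46: x=[6.7426] v=[-2.4774]
Step 47: x=[6.6203] v=[-2.4463]
Step 48: x=[6.4997] v=[-2.4112]
Step 49: x=[6.3811] v=[-2.3722]
Step 50: x=[6.2646] v=[-2.3293]
Step 51: x=[6.1505] v=[-2.2827]
Step 52: x=[6.0389] v=[-2.2323]
Step 53: x=[5.9300] v=[-2.1783]
Step 54: x=[5.8240] v=[-2.1208]
Step 55: x=[5.7210] v=[-2.0598]
Step 56: x=[5.6212] v=[-1.9955]
Step 57: x=[5.5248] v=[-1.9279]
Step 58: x=[5.4319] v=[-1.8572]
Step 59: x=[5.3427] v=[-1.7835]
Step 60: x=[5.2574] v=[-1.7069]
Step 61: x=[5.1760] v=[-1.6275]
Step 62: x=[5.0987] v=[-1.5455]
Step 63: x=[5.0257] v=[-1.4610]
Step 64: x=[4.9570] v=[-1.3741]
Step 65: x=[4.8928] v=[-1.2850]
Step 66: x=[4.8331] v=[-1.1938]
Step 67: x=[4.7781] v=[-1.1006]
Step 68: x=[4.7278] v=[-1.0056]
Step 69: x=[4.6824] v=[-0.9090]
Step 70: x=[4.6419] v=[-0.8109]
Step 71: x=[4.6063] v=[-0.7115]
Step 72: x=[4.5758] v=[-0.6110]
v[0] did not become non-negative within 72 steps; using fallback time=3.6000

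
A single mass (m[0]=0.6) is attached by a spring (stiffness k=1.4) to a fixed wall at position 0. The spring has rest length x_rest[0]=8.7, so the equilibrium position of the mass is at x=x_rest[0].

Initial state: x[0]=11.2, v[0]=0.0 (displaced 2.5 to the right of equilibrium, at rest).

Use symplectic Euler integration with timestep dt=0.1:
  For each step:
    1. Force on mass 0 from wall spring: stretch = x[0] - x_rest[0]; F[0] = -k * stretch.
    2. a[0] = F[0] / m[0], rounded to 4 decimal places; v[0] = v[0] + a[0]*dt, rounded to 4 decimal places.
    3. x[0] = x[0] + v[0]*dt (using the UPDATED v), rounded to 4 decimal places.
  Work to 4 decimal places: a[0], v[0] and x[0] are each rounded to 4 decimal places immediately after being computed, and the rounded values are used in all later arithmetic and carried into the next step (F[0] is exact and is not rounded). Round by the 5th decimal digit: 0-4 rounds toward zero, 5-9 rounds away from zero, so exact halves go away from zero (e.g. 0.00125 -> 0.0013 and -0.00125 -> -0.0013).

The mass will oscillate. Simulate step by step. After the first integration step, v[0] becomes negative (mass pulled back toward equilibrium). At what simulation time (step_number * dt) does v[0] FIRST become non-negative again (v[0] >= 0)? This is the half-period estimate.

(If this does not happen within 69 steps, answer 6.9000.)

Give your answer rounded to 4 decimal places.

Step 0: x=[11.2000] v=[0.0000]
Step 1: x=[11.1417] v=[-0.5833]
Step 2: x=[11.0264] v=[-1.1530]
Step 3: x=[10.8568] v=[-1.6958]
Step 4: x=[10.6369] v=[-2.1991]
Step 5: x=[10.3718] v=[-2.6510]
Step 6: x=[10.0677] v=[-3.0411]
Step 7: x=[9.7317] v=[-3.3602]
Step 8: x=[9.3716] v=[-3.6009]
Step 9: x=[8.9958] v=[-3.7576]
Step 10: x=[8.6131] v=[-3.8266]
Step 11: x=[8.2325] v=[-3.8063]
Step 12: x=[7.8628] v=[-3.6972]
Step 13: x=[7.5126] v=[-3.5019]
Step 14: x=[7.1901] v=[-3.2248]
Step 15: x=[6.9029] v=[-2.8725]
Step 16: x=[6.6576] v=[-2.4532]
Step 17: x=[6.4599] v=[-1.9766]
Step 18: x=[6.3145] v=[-1.4539]
Step 19: x=[6.2248] v=[-0.8973]
Step 20: x=[6.1928] v=[-0.3198]
Step 21: x=[6.2193] v=[0.2652]
First v>=0 after going negative at step 21, time=2.1000

Answer: 2.1000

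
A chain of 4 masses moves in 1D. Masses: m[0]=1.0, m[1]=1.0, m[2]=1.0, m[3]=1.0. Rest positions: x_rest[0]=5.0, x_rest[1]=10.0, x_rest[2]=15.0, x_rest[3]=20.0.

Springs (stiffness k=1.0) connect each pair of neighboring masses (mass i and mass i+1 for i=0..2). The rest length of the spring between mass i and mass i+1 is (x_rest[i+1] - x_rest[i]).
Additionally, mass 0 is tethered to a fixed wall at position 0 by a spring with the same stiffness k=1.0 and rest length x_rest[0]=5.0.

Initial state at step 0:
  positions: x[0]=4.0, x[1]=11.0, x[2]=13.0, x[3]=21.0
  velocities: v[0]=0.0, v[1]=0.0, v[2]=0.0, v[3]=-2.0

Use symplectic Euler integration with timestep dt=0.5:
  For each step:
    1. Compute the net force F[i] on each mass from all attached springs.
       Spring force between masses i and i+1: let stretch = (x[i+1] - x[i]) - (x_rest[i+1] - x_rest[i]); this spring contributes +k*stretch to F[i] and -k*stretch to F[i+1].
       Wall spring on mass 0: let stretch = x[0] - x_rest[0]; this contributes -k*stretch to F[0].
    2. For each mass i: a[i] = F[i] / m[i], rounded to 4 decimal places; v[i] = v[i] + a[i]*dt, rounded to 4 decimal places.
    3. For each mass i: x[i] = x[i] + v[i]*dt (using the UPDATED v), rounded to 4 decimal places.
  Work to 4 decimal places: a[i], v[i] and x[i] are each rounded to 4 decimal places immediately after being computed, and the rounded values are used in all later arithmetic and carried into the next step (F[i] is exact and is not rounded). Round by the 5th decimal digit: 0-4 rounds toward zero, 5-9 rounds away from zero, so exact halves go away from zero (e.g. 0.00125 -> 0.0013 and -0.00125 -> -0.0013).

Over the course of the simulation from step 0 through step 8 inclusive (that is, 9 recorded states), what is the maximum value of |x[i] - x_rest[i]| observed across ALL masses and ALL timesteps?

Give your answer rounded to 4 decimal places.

Answer: 4.1587

Derivation:
Step 0: x=[4.0000 11.0000 13.0000 21.0000] v=[0.0000 0.0000 0.0000 -2.0000]
Step 1: x=[4.7500 9.7500 14.5000 19.2500] v=[1.5000 -2.5000 3.0000 -3.5000]
Step 2: x=[5.5625 8.4375 16.0000 17.5625] v=[1.6250 -2.6250 3.0000 -3.3750]
Step 3: x=[5.7032 8.2969 16.0000 16.7344] v=[0.2813 -0.2813 0.0000 -1.6563]
Step 4: x=[5.0665 9.4336 14.2578 16.9727] v=[-1.2735 2.2734 -3.4844 0.4765]
Step 5: x=[4.2549 10.6846 11.9883 17.7823] v=[-1.6232 2.5020 -4.5391 1.6191]
Step 6: x=[3.9870 10.6541 10.8413 18.3934] v=[-0.5358 -0.0610 -2.2940 1.2221]
Step 7: x=[4.3892 9.0036 11.5356 18.3664] v=[0.8043 -3.3010 1.3885 -0.0540]
Step 8: x=[4.8477 6.8325 13.3046 17.8817] v=[0.9169 -4.3422 3.5379 -0.9694]
Max displacement = 4.1587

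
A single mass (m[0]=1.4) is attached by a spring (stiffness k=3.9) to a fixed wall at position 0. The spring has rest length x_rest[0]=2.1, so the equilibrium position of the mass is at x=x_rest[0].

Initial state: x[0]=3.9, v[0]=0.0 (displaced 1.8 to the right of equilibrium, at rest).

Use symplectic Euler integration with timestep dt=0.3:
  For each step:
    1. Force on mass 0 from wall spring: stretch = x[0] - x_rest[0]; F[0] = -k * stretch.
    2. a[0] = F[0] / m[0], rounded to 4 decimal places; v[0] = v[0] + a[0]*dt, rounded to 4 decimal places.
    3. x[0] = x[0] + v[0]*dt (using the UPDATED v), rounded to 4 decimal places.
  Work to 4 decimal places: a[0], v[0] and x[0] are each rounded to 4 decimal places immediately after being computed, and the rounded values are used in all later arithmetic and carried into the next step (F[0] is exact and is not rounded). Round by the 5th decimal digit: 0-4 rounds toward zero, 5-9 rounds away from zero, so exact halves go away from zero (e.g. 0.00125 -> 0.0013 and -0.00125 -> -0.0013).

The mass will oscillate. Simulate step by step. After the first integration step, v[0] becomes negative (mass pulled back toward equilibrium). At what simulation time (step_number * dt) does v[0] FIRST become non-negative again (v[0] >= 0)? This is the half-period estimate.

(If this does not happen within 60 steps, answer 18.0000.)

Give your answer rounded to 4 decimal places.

Answer: 2.1000

Derivation:
Step 0: x=[3.9000] v=[0.0000]
Step 1: x=[3.4487] v=[-1.5043]
Step 2: x=[2.6593] v=[-2.6314]
Step 3: x=[1.7297] v=[-3.0988]
Step 4: x=[0.8929] v=[-2.7893]
Step 5: x=[0.3588] v=[-1.7805]
Step 6: x=[0.2612] v=[-0.3254]
Step 7: x=[0.6246] v=[1.2113]
First v>=0 after going negative at step 7, time=2.1000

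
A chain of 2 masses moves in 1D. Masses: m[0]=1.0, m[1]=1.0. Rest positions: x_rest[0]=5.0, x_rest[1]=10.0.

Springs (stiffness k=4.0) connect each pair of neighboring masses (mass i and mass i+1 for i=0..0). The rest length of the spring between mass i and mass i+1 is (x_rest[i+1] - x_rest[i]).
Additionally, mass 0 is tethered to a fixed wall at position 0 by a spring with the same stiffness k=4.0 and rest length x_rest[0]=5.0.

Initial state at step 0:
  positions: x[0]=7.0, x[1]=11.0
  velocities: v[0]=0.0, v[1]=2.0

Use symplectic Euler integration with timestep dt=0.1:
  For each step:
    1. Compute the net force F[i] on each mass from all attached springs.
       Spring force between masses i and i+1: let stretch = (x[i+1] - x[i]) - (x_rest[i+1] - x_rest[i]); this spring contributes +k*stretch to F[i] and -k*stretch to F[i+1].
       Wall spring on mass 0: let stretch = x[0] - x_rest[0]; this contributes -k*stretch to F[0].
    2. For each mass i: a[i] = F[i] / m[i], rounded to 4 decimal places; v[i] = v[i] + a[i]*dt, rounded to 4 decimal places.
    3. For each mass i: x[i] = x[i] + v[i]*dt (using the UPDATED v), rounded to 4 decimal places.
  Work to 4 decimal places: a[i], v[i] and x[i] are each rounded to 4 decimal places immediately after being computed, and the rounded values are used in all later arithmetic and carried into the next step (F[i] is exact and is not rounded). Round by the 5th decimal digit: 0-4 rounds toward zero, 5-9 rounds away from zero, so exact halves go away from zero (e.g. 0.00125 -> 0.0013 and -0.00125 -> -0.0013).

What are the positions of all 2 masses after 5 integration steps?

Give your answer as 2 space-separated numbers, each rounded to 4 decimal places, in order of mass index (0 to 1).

Answer: 5.7015 12.2480

Derivation:
Step 0: x=[7.0000 11.0000] v=[0.0000 2.0000]
Step 1: x=[6.8800 11.2400] v=[-1.2000 2.4000]
Step 2: x=[6.6592 11.5056] v=[-2.2080 2.6560]
Step 3: x=[6.3659 11.7773] v=[-2.9331 2.7174]
Step 4: x=[6.0344 12.0326] v=[-3.3149 2.5528]
Step 5: x=[5.7015 12.2480] v=[-3.3294 2.1535]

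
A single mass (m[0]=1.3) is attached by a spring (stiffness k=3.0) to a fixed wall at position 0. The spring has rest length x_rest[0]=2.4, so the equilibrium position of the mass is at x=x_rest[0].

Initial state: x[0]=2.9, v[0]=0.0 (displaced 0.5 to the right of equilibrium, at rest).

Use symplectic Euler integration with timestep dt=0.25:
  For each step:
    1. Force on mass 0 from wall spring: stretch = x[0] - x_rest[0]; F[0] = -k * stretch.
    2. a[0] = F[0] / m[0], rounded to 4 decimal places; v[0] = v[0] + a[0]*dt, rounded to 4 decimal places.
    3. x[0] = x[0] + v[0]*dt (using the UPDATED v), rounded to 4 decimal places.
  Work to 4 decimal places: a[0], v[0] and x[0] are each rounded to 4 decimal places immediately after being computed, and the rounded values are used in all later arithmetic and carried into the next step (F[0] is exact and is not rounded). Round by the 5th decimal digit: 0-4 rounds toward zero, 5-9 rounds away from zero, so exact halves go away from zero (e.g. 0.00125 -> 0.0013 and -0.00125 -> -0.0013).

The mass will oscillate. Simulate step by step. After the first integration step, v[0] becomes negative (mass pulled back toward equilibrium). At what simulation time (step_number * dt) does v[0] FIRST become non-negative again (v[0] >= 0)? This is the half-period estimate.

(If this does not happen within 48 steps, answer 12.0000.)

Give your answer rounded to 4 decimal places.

Answer: 2.2500

Derivation:
Step 0: x=[2.9000] v=[0.0000]
Step 1: x=[2.8279] v=[-0.2885]
Step 2: x=[2.6941] v=[-0.5354]
Step 3: x=[2.5178] v=[-0.7051]
Step 4: x=[2.3245] v=[-0.7731]
Step 5: x=[2.1421] v=[-0.7296]
Step 6: x=[1.9969] v=[-0.5808]
Step 7: x=[1.9098] v=[-0.3483]
Step 8: x=[1.8934] v=[-0.0655]
Step 9: x=[1.9501] v=[0.2268]
First v>=0 after going negative at step 9, time=2.2500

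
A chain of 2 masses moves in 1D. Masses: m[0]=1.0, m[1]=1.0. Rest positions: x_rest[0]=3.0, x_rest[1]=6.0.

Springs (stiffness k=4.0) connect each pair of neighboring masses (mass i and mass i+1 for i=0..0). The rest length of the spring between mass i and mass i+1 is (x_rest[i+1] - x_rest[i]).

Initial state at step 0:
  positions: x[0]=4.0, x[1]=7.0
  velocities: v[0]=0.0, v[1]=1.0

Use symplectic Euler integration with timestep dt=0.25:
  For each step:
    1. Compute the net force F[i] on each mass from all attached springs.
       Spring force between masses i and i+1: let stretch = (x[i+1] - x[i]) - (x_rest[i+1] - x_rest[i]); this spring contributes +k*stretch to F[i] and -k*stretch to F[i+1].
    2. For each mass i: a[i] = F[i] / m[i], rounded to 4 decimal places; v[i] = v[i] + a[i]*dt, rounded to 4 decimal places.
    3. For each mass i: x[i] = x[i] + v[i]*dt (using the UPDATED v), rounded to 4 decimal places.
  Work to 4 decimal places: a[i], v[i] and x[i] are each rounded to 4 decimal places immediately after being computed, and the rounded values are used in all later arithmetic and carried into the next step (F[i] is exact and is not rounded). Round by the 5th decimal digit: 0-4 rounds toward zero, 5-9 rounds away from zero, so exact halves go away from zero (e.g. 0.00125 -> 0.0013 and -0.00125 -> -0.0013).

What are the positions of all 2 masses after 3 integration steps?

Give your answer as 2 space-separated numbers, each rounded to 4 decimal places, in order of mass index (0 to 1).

Step 0: x=[4.0000 7.0000] v=[0.0000 1.0000]
Step 1: x=[4.0000 7.2500] v=[0.0000 1.0000]
Step 2: x=[4.0625 7.4375] v=[0.2500 0.7500]
Step 3: x=[4.2188 7.5313] v=[0.6250 0.3750]

Answer: 4.2188 7.5313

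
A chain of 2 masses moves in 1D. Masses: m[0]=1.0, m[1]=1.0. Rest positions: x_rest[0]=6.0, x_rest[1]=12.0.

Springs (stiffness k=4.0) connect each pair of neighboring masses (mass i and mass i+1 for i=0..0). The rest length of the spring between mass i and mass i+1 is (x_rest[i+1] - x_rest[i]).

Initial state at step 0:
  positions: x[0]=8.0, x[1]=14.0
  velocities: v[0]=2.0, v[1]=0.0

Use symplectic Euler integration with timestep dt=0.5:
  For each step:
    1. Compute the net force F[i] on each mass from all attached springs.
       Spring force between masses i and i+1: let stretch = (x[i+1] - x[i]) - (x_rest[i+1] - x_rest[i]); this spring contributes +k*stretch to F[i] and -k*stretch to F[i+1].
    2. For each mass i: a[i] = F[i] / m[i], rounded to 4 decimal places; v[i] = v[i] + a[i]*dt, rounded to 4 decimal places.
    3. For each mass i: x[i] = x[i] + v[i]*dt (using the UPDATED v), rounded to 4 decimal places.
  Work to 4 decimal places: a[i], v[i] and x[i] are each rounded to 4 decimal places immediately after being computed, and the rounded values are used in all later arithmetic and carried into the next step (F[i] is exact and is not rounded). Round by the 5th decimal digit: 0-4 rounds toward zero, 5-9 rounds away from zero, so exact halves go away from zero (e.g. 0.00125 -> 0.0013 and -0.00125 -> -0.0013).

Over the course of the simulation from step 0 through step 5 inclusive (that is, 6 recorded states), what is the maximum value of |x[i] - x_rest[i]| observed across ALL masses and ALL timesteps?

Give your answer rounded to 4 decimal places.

Answer: 5.0000

Derivation:
Step 0: x=[8.0000 14.0000] v=[2.0000 0.0000]
Step 1: x=[9.0000 14.0000] v=[2.0000 0.0000]
Step 2: x=[9.0000 15.0000] v=[0.0000 2.0000]
Step 3: x=[9.0000 16.0000] v=[0.0000 2.0000]
Step 4: x=[10.0000 16.0000] v=[2.0000 0.0000]
Step 5: x=[11.0000 16.0000] v=[2.0000 0.0000]
Max displacement = 5.0000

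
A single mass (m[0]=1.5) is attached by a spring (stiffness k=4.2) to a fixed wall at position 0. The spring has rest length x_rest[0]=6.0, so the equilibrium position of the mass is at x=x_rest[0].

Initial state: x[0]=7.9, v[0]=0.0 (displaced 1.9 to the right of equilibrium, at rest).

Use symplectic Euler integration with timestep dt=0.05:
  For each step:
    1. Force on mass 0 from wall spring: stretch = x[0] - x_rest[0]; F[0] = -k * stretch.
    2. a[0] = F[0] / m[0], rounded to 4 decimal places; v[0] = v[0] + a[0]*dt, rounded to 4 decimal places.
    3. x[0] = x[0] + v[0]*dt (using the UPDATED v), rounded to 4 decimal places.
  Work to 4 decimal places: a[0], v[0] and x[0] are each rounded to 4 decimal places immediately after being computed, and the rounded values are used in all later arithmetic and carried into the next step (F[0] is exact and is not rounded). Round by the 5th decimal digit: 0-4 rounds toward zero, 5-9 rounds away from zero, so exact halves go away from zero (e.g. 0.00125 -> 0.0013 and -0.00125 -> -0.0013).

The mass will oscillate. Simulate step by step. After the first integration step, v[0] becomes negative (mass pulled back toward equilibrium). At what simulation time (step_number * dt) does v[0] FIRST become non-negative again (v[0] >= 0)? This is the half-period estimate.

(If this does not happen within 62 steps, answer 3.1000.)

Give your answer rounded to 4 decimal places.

Answer: 1.9000

Derivation:
Step 0: x=[7.9000] v=[0.0000]
Step 1: x=[7.8867] v=[-0.2660]
Step 2: x=[7.8602] v=[-0.5301]
Step 3: x=[7.8207] v=[-0.7905]
Step 4: x=[7.7684] v=[-1.0454]
Step 5: x=[7.7038] v=[-1.2930]
Step 6: x=[7.6272] v=[-1.5315]
Step 7: x=[7.5392] v=[-1.7593]
Step 8: x=[7.4405] v=[-1.9748]
Step 9: x=[7.3317] v=[-2.1765]
Step 10: x=[7.2136] v=[-2.3629]
Step 11: x=[7.0870] v=[-2.5328]
Step 12: x=[6.9528] v=[-2.6850]
Step 13: x=[6.8119] v=[-2.8184]
Step 14: x=[6.6653] v=[-2.9321]
Step 15: x=[6.5140] v=[-3.0252]
Step 16: x=[6.3591] v=[-3.0972]
Step 17: x=[6.2017] v=[-3.1475]
Step 18: x=[6.0429] v=[-3.1757]
Step 19: x=[5.8838] v=[-3.1817]
Step 20: x=[5.7255] v=[-3.1654]
Step 21: x=[5.5692] v=[-3.1270]
Step 22: x=[5.4159] v=[-3.0667]
Step 23: x=[5.2667] v=[-2.9849]
Step 24: x=[5.1226] v=[-2.8822]
Step 25: x=[4.9846] v=[-2.7594]
Step 26: x=[4.8537] v=[-2.6172]
Step 27: x=[4.7309] v=[-2.4567]
Step 28: x=[4.6170] v=[-2.2790]
Step 29: x=[4.5127] v=[-2.0854]
Step 30: x=[4.4188] v=[-1.8772]
Step 31: x=[4.3360] v=[-1.6558]
Step 32: x=[4.2649] v=[-1.4228]
Step 33: x=[4.2059] v=[-1.1799]
Step 34: x=[4.1595] v=[-0.9287]
Step 35: x=[4.1260] v=[-0.6710]
Step 36: x=[4.1056] v=[-0.4086]
Step 37: x=[4.0984] v=[-0.1434]
Step 38: x=[4.1045] v=[0.1228]
First v>=0 after going negative at step 38, time=1.9000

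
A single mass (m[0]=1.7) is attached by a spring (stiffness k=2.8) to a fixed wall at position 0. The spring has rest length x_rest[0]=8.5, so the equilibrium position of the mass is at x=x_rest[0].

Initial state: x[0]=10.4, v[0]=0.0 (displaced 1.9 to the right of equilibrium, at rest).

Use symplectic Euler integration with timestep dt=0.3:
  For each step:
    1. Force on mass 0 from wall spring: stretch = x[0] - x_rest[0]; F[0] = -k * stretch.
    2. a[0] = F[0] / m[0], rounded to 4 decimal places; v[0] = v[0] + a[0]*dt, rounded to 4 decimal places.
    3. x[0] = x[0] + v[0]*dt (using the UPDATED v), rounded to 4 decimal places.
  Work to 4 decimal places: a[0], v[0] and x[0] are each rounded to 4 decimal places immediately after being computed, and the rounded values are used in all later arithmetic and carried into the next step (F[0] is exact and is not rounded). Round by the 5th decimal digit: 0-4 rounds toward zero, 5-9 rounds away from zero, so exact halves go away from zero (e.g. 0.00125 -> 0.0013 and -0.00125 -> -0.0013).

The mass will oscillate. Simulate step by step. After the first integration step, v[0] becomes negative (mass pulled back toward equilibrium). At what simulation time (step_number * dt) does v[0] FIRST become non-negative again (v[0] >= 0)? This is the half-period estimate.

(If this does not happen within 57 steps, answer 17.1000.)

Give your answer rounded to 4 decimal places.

Answer: 2.7000

Derivation:
Step 0: x=[10.4000] v=[0.0000]
Step 1: x=[10.1184] v=[-0.9388]
Step 2: x=[9.5969] v=[-1.7385]
Step 3: x=[8.9128] v=[-2.2805]
Step 4: x=[8.1675] v=[-2.4845]
Step 5: x=[7.4714] v=[-2.3202]
Step 6: x=[6.9278] v=[-1.8119]
Step 7: x=[6.6173] v=[-1.0351]
Step 8: x=[6.5859] v=[-0.1048]
Step 9: x=[6.8382] v=[0.8410]
First v>=0 after going negative at step 9, time=2.7000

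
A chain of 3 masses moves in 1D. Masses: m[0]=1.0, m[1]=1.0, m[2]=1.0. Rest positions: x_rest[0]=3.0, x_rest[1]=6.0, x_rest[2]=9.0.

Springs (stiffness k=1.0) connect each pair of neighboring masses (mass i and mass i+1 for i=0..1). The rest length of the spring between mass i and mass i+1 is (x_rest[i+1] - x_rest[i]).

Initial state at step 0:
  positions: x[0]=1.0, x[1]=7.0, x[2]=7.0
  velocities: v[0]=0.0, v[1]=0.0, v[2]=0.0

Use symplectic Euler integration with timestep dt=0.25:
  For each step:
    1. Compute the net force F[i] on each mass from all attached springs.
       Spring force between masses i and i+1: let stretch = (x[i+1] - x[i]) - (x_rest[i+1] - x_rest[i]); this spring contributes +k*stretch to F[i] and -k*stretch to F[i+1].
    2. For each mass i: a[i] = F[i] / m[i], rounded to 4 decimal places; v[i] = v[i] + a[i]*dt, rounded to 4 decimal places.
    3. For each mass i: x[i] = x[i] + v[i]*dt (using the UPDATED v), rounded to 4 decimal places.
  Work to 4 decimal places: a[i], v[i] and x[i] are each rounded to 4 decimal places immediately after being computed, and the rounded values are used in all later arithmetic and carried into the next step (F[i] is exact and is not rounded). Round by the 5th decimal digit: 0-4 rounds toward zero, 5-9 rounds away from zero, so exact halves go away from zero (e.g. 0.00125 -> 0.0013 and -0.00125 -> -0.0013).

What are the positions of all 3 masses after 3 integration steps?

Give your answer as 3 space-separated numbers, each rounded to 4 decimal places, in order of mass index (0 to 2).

Answer: 1.9559 5.0884 7.9559

Derivation:
Step 0: x=[1.0000 7.0000 7.0000] v=[0.0000 0.0000 0.0000]
Step 1: x=[1.1875 6.6250 7.1875] v=[0.7500 -1.5000 0.7500]
Step 2: x=[1.5274 5.9453 7.5274] v=[1.3594 -2.7188 1.3594]
Step 3: x=[1.9559 5.0884 7.9559] v=[1.7139 -3.4278 1.7139]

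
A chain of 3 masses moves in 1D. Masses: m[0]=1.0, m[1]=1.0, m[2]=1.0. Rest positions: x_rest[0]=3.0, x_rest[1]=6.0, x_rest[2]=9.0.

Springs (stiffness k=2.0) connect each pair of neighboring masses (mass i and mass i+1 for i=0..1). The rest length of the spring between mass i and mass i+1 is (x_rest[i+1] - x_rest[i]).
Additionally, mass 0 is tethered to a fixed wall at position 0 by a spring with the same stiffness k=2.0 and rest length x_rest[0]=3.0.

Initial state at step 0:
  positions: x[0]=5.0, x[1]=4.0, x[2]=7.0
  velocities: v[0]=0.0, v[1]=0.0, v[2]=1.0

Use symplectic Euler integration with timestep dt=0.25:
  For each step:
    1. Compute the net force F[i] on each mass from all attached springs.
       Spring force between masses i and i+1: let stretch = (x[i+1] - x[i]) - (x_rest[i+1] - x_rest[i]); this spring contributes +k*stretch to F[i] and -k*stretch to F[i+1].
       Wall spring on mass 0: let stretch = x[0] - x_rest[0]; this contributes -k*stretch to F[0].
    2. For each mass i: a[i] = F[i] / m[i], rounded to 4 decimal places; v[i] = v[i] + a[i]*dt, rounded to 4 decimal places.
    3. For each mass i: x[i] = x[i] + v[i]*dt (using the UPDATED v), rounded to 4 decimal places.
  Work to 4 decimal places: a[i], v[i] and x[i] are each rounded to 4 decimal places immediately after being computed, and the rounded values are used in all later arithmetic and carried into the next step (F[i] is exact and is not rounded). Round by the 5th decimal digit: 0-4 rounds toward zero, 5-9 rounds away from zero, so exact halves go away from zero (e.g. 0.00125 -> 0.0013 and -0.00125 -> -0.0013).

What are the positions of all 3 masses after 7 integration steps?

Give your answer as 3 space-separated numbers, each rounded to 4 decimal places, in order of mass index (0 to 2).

Step 0: x=[5.0000 4.0000 7.0000] v=[0.0000 0.0000 1.0000]
Step 1: x=[4.2500 4.5000 7.2500] v=[-3.0000 2.0000 1.0000]
Step 2: x=[3.0000 5.3125 7.5313] v=[-5.0000 3.2500 1.1250]
Step 3: x=[1.6641 6.1133 7.9102] v=[-5.3438 3.2032 1.5156]
Step 4: x=[0.6763 6.5826 8.4395] v=[-3.9513 1.8771 2.1172]
Step 5: x=[0.3422 6.5457 9.1117] v=[-1.3363 -0.1476 2.6888]
Step 6: x=[0.7408 6.0541 9.8382] v=[1.5944 -1.9664 2.9058]
Step 7: x=[1.7110 5.3714 10.4667] v=[3.8807 -2.7310 2.5138]

Answer: 1.7110 5.3714 10.4667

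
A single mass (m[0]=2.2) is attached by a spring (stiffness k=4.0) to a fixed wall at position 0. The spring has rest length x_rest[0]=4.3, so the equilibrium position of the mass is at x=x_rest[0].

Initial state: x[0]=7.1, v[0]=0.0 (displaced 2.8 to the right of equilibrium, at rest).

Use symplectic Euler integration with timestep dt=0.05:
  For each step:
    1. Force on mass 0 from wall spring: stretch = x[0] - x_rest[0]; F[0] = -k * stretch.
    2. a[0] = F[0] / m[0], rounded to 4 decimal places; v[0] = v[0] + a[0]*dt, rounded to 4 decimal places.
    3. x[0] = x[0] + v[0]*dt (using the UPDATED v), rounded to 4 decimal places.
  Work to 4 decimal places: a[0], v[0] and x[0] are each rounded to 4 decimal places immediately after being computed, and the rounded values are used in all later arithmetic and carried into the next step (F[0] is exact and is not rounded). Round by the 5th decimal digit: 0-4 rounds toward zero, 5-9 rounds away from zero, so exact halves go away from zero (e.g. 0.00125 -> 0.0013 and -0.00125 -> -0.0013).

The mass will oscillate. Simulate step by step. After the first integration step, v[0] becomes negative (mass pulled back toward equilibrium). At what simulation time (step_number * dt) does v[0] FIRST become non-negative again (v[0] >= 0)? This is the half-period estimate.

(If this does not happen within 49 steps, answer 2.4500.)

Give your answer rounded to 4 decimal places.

Answer: 2.3500

Derivation:
Step 0: x=[7.1000] v=[0.0000]
Step 1: x=[7.0873] v=[-0.2545]
Step 2: x=[7.0619] v=[-0.5079]
Step 3: x=[7.0240] v=[-0.7590]
Step 4: x=[6.9737] v=[-1.0066]
Step 5: x=[6.9112] v=[-1.2497]
Step 6: x=[6.8368] v=[-1.4871]
Step 7: x=[6.7509] v=[-1.7177]
Step 8: x=[6.6539] v=[-1.9405]
Step 9: x=[6.5462] v=[-2.1545]
Step 10: x=[6.4283] v=[-2.3587]
Step 11: x=[6.3007] v=[-2.5522]
Step 12: x=[6.1640] v=[-2.7341]
Step 13: x=[6.0188] v=[-2.9036]
Step 14: x=[5.8658] v=[-3.0599]
Step 15: x=[5.7057] v=[-3.2022]
Step 16: x=[5.5392] v=[-3.3300]
Step 17: x=[5.3671] v=[-3.4427]
Step 18: x=[5.1901] v=[-3.5397]
Step 19: x=[5.0091] v=[-3.6206]
Step 20: x=[4.8248] v=[-3.6851]
Step 21: x=[4.6382] v=[-3.7328]
Step 22: x=[4.4500] v=[-3.7635]
Step 23: x=[4.2611] v=[-3.7771]
Step 24: x=[4.0724] v=[-3.7736]
Step 25: x=[3.8848] v=[-3.7529]
Step 26: x=[3.6990] v=[-3.7152]
Step 27: x=[3.5160] v=[-3.6606]
Step 28: x=[3.3365] v=[-3.5893]
Step 29: x=[3.1614] v=[-3.5017]
Step 30: x=[2.9915] v=[-3.3982]
Step 31: x=[2.8275] v=[-3.2792]
Step 32: x=[2.6702] v=[-3.1453]
Step 33: x=[2.5203] v=[-2.9971]
Step 34: x=[2.3785] v=[-2.8353]
Step 35: x=[2.2455] v=[-2.6606]
Step 36: x=[2.1218] v=[-2.4738]
Step 37: x=[2.0080] v=[-2.2758]
Step 38: x=[1.9046] v=[-2.0674]
Step 39: x=[1.8121] v=[-1.8496]
Step 40: x=[1.7309] v=[-1.6234]
Step 41: x=[1.6614] v=[-1.3898]
Step 42: x=[1.6039] v=[-1.1499]
Step 43: x=[1.5587] v=[-0.9048]
Step 44: x=[1.5259] v=[-0.6556]
Step 45: x=[1.5057] v=[-0.4034]
Step 46: x=[1.4982] v=[-0.1494]
Step 47: x=[1.5035] v=[0.1053]
First v>=0 after going negative at step 47, time=2.3500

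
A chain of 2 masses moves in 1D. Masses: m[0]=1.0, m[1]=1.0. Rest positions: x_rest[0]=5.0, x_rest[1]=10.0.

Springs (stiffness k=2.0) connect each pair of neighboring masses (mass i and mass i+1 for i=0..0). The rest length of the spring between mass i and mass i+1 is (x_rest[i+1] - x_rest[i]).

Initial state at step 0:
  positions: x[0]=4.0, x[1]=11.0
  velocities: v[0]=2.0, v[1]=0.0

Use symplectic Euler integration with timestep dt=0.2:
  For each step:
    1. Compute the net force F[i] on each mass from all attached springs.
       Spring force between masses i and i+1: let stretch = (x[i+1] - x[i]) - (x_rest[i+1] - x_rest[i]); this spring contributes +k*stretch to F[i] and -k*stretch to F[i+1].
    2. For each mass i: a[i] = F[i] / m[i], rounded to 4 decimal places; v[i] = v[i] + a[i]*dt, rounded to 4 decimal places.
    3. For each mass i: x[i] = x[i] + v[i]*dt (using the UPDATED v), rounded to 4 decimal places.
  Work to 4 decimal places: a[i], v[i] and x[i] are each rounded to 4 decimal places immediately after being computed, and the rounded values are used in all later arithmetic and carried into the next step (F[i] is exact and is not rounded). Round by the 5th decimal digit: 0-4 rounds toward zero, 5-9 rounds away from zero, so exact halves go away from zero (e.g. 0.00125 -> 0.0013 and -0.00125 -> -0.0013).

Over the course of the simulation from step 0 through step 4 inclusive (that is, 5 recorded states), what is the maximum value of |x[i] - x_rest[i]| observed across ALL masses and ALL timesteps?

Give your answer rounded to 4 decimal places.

Step 0: x=[4.0000 11.0000] v=[2.0000 0.0000]
Step 1: x=[4.5600 10.8400] v=[2.8000 -0.8000]
Step 2: x=[5.2224 10.5776] v=[3.3120 -1.3120]
Step 3: x=[5.9132 10.2868] v=[3.4541 -1.4541]
Step 4: x=[6.5539 10.0461] v=[3.2035 -1.2035]
Max displacement = 1.5539

Answer: 1.5539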